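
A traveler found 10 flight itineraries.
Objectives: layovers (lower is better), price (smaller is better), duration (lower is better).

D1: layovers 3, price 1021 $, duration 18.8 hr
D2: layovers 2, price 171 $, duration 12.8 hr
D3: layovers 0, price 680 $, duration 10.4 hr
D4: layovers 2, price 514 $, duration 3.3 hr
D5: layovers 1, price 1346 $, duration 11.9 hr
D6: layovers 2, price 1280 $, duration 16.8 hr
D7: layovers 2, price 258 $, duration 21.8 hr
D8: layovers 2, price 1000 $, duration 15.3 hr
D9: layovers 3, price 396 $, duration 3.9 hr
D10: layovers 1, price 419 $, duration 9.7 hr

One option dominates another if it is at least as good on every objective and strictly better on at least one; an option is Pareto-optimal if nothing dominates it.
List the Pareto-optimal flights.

D1: dominated by D2 (layovers 2≤3, price 171≤1021, duration 12.8≤18.8).
D2: not dominated (best price).
D3: not dominated (best layovers).
D4: not dominated (best duration).
D5: dominated by D3 (layovers 0≤1, price 680≤1346, duration 10.4≤11.9).
D6: dominated by D2 (layovers 2≤2, price 171≤1280, duration 12.8≤16.8).
D7: dominated by D2 (layovers 2≤2, price 171≤258, duration 12.8≤21.8).
D8: dominated by D2 (layovers 2≤2, price 171≤1000, duration 12.8≤15.3).
D9: not dominated.
D10: not dominated.

D2, D3, D4, D9, D10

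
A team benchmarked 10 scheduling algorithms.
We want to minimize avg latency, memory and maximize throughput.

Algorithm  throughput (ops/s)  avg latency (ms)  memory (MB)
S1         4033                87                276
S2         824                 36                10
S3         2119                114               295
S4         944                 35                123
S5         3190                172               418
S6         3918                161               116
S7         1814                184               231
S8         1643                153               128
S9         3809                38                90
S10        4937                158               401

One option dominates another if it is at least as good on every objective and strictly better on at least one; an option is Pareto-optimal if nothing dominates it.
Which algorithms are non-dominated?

S1: not dominated.
S2: not dominated (best memory).
S3: dominated by S1 (throughput 4033≥2119, avg latency 87≤114, memory 276≤295).
S4: not dominated (best avg latency).
S5: dominated by S1 (throughput 4033≥3190, avg latency 87≤172, memory 276≤418).
S6: not dominated.
S7: dominated by S6 (throughput 3918≥1814, avg latency 161≤184, memory 116≤231).
S8: dominated by S9 (throughput 3809≥1643, avg latency 38≤153, memory 90≤128).
S9: not dominated.
S10: not dominated (best throughput).

S1, S2, S4, S6, S9, S10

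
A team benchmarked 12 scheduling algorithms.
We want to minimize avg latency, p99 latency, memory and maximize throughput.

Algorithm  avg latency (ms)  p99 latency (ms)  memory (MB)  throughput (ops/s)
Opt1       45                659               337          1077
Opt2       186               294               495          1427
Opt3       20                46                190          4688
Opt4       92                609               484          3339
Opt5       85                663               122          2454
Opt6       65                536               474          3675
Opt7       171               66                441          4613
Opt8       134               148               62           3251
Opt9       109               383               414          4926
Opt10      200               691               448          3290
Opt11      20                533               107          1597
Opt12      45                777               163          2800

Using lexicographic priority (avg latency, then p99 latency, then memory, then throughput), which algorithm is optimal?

Opt3

First minimize avg latency: best is 20, kept {Opt3, Opt11}.
Then minimize p99 latency: best is 46, kept {Opt3}.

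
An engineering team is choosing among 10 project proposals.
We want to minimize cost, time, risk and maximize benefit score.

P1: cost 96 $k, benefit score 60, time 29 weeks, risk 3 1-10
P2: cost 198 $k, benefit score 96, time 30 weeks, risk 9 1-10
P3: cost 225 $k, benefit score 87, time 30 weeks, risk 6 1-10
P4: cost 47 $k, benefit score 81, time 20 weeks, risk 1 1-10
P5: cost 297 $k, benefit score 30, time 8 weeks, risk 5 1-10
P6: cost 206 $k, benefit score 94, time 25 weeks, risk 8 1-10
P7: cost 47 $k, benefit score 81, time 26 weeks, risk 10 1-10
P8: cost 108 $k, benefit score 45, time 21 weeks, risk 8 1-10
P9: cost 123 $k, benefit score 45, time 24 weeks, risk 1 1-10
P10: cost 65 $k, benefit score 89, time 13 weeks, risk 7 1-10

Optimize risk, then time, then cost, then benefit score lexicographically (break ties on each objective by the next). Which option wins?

P4

First minimize risk: best is 1, kept {P4, P9}.
Then minimize time: best is 20, kept {P4}.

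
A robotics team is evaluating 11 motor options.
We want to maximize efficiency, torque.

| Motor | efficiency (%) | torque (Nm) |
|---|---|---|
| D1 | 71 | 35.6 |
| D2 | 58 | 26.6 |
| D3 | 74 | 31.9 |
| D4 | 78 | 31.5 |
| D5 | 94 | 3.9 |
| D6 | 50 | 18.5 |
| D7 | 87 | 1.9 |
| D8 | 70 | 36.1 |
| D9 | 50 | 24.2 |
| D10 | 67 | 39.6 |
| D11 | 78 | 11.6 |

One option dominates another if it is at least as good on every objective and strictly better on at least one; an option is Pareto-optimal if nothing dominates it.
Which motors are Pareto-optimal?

D1, D3, D4, D5, D8, D10

D1: not dominated.
D2: dominated by D1 (efficiency 71≥58, torque 35.6≥26.6).
D3: not dominated.
D4: not dominated.
D5: not dominated (best efficiency).
D6: dominated by D1 (efficiency 71≥50, torque 35.6≥18.5).
D7: dominated by D5 (efficiency 94≥87, torque 3.9≥1.9).
D8: not dominated.
D9: dominated by D1 (efficiency 71≥50, torque 35.6≥24.2).
D10: not dominated (best torque).
D11: dominated by D4 (efficiency 78≥78, torque 31.5≥11.6).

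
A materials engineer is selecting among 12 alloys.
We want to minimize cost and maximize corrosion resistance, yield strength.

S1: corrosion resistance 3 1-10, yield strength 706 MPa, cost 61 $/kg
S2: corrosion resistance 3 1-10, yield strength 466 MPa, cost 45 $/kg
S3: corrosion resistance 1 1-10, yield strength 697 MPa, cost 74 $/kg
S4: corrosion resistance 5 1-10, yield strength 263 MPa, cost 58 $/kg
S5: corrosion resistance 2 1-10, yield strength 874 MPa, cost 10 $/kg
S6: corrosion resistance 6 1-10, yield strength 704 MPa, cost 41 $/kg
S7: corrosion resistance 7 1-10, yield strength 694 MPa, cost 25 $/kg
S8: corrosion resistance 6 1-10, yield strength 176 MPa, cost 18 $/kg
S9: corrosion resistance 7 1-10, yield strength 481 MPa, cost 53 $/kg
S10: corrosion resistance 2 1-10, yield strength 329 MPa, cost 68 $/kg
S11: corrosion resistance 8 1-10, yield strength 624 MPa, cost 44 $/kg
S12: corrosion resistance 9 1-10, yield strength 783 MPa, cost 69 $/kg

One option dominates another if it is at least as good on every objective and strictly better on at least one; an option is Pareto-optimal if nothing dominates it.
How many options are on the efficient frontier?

7

S1: not dominated.
S2: dominated by S6 (corrosion resistance 6≥3, yield strength 704≥466, cost 41≤45).
S3: dominated by S1 (corrosion resistance 3≥1, yield strength 706≥697, cost 61≤74).
S4: dominated by S6 (corrosion resistance 6≥5, yield strength 704≥263, cost 41≤58).
S5: not dominated (best yield strength).
S6: not dominated.
S7: not dominated.
S8: not dominated.
S9: dominated by S7 (corrosion resistance 7≥7, yield strength 694≥481, cost 25≤53).
S10: dominated by S1 (corrosion resistance 3≥2, yield strength 706≥329, cost 61≤68).
S11: not dominated.
S12: not dominated (best corrosion resistance).
Pareto-optimal: S1, S5, S6, S7, S8, S11, S12 → 7.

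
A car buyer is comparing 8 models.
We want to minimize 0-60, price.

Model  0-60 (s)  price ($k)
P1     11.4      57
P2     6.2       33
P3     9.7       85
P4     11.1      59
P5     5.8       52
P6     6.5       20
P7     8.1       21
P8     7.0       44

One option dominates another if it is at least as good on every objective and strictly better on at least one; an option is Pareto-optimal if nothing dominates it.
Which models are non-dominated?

P2, P5, P6

P1: dominated by P2 (0-60 6.2≤11.4, price 33≤57).
P2: not dominated.
P3: dominated by P2 (0-60 6.2≤9.7, price 33≤85).
P4: dominated by P2 (0-60 6.2≤11.1, price 33≤59).
P5: not dominated (best 0-60).
P6: not dominated (best price).
P7: dominated by P6 (0-60 6.5≤8.1, price 20≤21).
P8: dominated by P2 (0-60 6.2≤7.0, price 33≤44).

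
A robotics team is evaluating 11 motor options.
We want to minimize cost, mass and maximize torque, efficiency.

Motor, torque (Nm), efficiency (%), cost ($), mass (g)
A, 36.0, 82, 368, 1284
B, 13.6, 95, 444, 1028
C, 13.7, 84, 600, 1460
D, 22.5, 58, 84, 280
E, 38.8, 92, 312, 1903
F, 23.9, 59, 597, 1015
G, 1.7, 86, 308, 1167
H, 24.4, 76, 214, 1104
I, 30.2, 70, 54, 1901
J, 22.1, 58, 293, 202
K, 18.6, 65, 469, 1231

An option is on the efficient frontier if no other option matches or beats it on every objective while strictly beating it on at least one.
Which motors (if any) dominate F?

A: worse on mass (1284 vs 1015).
B: worse on torque (13.6 vs 23.9).
C: worse on torque (13.7 vs 23.9).
D: worse on torque (22.5 vs 23.9).
E: worse on mass (1903 vs 1015).
G: worse on torque (1.7 vs 23.9).
H: worse on mass (1104 vs 1015).
I: worse on mass (1901 vs 1015).
J: worse on torque (22.1 vs 23.9).
K: worse on torque (18.6 vs 23.9).
No option dominates F.

none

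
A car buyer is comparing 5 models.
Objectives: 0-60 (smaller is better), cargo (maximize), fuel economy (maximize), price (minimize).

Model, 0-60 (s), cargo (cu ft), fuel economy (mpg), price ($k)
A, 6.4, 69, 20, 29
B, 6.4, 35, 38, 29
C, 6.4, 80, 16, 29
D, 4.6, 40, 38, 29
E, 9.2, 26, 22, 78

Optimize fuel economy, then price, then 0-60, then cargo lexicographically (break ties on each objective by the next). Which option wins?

First maximize fuel economy: best is 38, kept {B, D}.
Then minimize price: best is 29, kept {B, D}.
Then minimize 0-60: best is 4.6, kept {D}.

D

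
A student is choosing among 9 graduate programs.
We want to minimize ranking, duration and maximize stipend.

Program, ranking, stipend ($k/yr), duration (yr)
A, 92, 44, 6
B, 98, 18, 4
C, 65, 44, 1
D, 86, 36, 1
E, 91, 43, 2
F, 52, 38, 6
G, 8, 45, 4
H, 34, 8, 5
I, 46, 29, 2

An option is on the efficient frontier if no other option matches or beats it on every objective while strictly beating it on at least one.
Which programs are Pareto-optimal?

A: dominated by C (ranking 65≤92, stipend 44≥44, duration 1≤6).
B: dominated by C (ranking 65≤98, stipend 44≥18, duration 1≤4).
C: not dominated.
D: dominated by C (ranking 65≤86, stipend 44≥36, duration 1≤1).
E: dominated by C (ranking 65≤91, stipend 44≥43, duration 1≤2).
F: dominated by G (ranking 8≤52, stipend 45≥38, duration 4≤6).
G: not dominated (best ranking).
H: dominated by G (ranking 8≤34, stipend 45≥8, duration 4≤5).
I: not dominated.

C, G, I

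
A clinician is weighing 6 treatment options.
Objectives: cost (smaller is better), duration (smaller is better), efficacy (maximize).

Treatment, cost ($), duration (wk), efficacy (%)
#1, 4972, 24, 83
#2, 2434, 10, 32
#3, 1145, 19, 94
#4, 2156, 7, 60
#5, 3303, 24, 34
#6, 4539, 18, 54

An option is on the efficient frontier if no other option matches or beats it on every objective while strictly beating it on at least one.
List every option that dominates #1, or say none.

#3

#3: cost 1145≤4972, duration 19≤24, efficacy 94≥83 — dominates #1.
Others (#2, #4, #5, #6) are each worse than #1 on at least one objective.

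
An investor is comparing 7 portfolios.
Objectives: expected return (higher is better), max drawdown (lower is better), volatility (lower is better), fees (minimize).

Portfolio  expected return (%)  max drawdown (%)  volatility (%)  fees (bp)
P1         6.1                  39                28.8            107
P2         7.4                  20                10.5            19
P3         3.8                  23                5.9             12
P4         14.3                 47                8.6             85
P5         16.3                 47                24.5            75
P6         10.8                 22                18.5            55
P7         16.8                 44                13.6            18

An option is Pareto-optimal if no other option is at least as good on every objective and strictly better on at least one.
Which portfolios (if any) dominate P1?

P2: expected return 7.4≥6.1, max drawdown 20≤39, volatility 10.5≤28.8, fees 19≤107 — dominates P1.
P6: expected return 10.8≥6.1, max drawdown 22≤39, volatility 18.5≤28.8, fees 55≤107 — dominates P1.
Others (P3, P4, P5, P7) are each worse than P1 on at least one objective.

P2, P6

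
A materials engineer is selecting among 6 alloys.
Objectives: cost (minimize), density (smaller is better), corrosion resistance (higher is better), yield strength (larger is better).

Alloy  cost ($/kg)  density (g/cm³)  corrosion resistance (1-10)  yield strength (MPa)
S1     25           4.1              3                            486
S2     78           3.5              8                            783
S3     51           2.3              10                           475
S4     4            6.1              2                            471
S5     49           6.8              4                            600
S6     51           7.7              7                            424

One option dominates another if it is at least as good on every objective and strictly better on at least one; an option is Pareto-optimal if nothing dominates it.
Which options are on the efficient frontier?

S1: not dominated.
S2: not dominated (best yield strength).
S3: not dominated (best density).
S4: not dominated (best cost).
S5: not dominated.
S6: dominated by S3 (cost 51≤51, density 2.3≤7.7, corrosion resistance 10≥7, yield strength 475≥424).

S1, S2, S3, S4, S5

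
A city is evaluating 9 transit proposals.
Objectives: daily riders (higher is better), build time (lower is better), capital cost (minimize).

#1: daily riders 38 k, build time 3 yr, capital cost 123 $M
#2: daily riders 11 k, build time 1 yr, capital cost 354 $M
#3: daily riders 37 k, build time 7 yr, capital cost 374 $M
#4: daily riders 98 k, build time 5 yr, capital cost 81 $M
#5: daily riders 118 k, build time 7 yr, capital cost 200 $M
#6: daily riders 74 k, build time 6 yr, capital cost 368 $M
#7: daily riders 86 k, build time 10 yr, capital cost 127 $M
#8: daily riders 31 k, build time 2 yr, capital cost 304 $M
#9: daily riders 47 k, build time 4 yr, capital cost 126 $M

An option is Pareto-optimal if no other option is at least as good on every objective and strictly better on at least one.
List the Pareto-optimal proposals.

#1: not dominated.
#2: not dominated (best build time).
#3: dominated by #1 (daily riders 38≥37, build time 3≤7, capital cost 123≤374).
#4: not dominated (best capital cost).
#5: not dominated (best daily riders).
#6: dominated by #4 (daily riders 98≥74, build time 5≤6, capital cost 81≤368).
#7: dominated by #4 (daily riders 98≥86, build time 5≤10, capital cost 81≤127).
#8: not dominated.
#9: not dominated.

#1, #2, #4, #5, #8, #9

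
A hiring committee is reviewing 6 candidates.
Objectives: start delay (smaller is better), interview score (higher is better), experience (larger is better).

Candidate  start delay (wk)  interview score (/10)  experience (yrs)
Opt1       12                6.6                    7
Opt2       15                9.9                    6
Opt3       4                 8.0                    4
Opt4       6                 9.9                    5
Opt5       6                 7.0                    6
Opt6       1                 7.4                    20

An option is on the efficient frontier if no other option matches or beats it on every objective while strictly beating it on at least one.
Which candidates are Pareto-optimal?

Opt2, Opt3, Opt4, Opt6

Opt1: dominated by Opt6 (start delay 1≤12, interview score 7.4≥6.6, experience 20≥7).
Opt2: not dominated.
Opt3: not dominated.
Opt4: not dominated.
Opt5: dominated by Opt6 (start delay 1≤6, interview score 7.4≥7.0, experience 20≥6).
Opt6: not dominated (best start delay).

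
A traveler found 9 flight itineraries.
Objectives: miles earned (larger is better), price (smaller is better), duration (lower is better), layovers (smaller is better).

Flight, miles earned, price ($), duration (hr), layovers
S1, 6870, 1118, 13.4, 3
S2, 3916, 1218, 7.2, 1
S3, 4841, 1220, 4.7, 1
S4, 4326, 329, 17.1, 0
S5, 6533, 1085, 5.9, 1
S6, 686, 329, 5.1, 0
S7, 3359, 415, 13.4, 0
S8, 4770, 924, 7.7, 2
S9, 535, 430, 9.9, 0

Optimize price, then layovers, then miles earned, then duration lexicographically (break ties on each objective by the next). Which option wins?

S4

First minimize price: best is 329, kept {S4, S6}.
Then minimize layovers: best is 0, kept {S4, S6}.
Then maximize miles earned: best is 4326, kept {S4}.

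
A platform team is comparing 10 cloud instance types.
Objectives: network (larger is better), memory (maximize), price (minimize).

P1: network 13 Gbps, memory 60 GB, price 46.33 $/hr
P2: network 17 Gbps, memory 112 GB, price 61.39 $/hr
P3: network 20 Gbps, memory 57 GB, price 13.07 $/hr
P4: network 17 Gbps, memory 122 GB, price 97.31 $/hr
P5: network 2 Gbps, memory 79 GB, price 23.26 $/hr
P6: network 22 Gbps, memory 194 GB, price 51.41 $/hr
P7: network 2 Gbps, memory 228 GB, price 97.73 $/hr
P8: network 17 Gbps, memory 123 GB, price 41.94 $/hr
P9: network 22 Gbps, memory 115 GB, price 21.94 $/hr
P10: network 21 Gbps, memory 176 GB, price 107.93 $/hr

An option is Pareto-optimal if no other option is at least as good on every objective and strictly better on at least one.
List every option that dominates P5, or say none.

P9

P9: network 22≥2, memory 115≥79, price 21.94≤23.26 — dominates P5.
Others (P1, P2, P3, P4, P6, P7, P8, P10) are each worse than P5 on at least one objective.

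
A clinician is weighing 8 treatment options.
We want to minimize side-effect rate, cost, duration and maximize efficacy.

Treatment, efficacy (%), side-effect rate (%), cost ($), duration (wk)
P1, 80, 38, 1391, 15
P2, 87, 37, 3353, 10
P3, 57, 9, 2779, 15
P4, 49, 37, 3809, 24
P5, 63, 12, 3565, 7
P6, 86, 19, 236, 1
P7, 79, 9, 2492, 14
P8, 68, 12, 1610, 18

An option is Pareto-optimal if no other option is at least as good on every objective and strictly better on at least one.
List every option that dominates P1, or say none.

P6

P6: efficacy 86≥80, side-effect rate 19≤38, cost 236≤1391, duration 1≤15 — dominates P1.
Others (P2, P3, P4, P5, P7, P8) are each worse than P1 on at least one objective.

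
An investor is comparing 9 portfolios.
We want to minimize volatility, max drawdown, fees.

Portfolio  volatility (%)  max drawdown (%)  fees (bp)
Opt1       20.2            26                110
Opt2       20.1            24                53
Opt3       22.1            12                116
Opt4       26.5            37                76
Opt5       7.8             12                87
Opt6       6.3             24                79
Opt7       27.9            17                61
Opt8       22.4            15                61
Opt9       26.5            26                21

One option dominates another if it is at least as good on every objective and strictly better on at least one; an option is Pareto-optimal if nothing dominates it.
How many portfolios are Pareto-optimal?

Opt1: dominated by Opt2 (volatility 20.1≤20.2, max drawdown 24≤26, fees 53≤110).
Opt2: not dominated.
Opt3: dominated by Opt5 (volatility 7.8≤22.1, max drawdown 12≤12, fees 87≤116).
Opt4: dominated by Opt2 (volatility 20.1≤26.5, max drawdown 24≤37, fees 53≤76).
Opt5: not dominated.
Opt6: not dominated (best volatility).
Opt7: dominated by Opt8 (volatility 22.4≤27.9, max drawdown 15≤17, fees 61≤61).
Opt8: not dominated.
Opt9: not dominated (best fees).
Pareto-optimal: Opt2, Opt5, Opt6, Opt8, Opt9 → 5.

5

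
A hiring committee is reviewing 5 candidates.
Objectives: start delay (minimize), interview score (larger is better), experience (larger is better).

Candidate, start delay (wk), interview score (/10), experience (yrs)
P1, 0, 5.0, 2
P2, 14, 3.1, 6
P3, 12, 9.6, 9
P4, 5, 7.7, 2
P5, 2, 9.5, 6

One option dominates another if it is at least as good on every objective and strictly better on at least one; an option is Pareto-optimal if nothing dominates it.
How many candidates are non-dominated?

3

P1: not dominated (best start delay).
P2: dominated by P3 (start delay 12≤14, interview score 9.6≥3.1, experience 9≥6).
P3: not dominated (best interview score).
P4: dominated by P5 (start delay 2≤5, interview score 9.5≥7.7, experience 6≥2).
P5: not dominated.
Pareto-optimal: P1, P3, P5 → 3.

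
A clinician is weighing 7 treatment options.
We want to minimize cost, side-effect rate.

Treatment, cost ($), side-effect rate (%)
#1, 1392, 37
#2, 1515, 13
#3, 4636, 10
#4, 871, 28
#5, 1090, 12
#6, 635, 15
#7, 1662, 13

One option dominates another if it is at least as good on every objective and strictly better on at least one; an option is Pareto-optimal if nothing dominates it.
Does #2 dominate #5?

#2 vs #5: #2 is worse on cost (1515 vs 1090), so it does not dominate #5.

No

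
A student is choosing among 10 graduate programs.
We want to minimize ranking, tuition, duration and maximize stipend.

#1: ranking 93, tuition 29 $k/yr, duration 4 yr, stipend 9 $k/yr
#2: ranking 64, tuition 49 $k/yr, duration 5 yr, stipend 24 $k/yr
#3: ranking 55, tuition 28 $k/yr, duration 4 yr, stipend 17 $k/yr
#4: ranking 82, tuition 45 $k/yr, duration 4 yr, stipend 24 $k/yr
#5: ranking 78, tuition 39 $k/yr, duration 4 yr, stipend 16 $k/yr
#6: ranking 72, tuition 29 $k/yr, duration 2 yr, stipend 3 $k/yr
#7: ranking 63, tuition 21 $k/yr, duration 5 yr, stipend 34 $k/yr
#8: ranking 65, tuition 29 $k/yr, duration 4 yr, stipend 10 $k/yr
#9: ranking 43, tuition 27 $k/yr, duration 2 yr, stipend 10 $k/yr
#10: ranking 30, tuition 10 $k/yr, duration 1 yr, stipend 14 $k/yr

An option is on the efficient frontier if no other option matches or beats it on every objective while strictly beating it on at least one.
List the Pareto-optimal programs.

#3, #4, #7, #10

#1: dominated by #3 (ranking 55≤93, tuition 28≤29, duration 4≤4, stipend 17≥9).
#2: dominated by #7 (ranking 63≤64, tuition 21≤49, duration 5≤5, stipend 34≥24).
#3: not dominated.
#4: not dominated.
#5: dominated by #3 (ranking 55≤78, tuition 28≤39, duration 4≤4, stipend 17≥16).
#6: dominated by #9 (ranking 43≤72, tuition 27≤29, duration 2≤2, stipend 10≥3).
#7: not dominated (best stipend).
#8: dominated by #3 (ranking 55≤65, tuition 28≤29, duration 4≤4, stipend 17≥10).
#9: dominated by #10 (ranking 30≤43, tuition 10≤27, duration 1≤2, stipend 14≥10).
#10: not dominated (best ranking).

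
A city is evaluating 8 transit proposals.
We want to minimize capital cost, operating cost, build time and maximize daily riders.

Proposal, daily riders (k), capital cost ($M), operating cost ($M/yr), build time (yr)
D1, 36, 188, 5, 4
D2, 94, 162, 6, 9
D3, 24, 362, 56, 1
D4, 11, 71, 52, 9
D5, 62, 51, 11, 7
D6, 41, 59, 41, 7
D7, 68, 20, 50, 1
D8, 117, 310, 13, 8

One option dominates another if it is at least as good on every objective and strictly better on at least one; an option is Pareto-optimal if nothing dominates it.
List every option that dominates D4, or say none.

D5, D6, D7

D5: daily riders 62≥11, capital cost 51≤71, operating cost 11≤52, build time 7≤9 — dominates D4.
D6: daily riders 41≥11, capital cost 59≤71, operating cost 41≤52, build time 7≤9 — dominates D4.
D7: daily riders 68≥11, capital cost 20≤71, operating cost 50≤52, build time 1≤9 — dominates D4.
Others (D1, D2, D3, D8) are each worse than D4 on at least one objective.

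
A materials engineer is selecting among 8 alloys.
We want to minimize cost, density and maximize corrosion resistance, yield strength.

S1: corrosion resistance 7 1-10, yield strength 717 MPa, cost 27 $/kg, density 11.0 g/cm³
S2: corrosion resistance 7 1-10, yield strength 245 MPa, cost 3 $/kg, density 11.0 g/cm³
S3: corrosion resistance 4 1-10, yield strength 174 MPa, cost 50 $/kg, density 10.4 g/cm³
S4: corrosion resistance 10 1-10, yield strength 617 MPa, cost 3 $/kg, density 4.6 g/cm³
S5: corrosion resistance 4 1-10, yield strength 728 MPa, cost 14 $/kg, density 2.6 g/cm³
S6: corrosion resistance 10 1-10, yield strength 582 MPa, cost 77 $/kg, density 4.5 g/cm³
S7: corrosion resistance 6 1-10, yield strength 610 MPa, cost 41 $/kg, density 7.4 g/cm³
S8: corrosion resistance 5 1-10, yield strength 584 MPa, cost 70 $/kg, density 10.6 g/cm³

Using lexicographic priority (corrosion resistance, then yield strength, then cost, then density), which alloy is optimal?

First maximize corrosion resistance: best is 10, kept {S4, S6}.
Then maximize yield strength: best is 617, kept {S4}.

S4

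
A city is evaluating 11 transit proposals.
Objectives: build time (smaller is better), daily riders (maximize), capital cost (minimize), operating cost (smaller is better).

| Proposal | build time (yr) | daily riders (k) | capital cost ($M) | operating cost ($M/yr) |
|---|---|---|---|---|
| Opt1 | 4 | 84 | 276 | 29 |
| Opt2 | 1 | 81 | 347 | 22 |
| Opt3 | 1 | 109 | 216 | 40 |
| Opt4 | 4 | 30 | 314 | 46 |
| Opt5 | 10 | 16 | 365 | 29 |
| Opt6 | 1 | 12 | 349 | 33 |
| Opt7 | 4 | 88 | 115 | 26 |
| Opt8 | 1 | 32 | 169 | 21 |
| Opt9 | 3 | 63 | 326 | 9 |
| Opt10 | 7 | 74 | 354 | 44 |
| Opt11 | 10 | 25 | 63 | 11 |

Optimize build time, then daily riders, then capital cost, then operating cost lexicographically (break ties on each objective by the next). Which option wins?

Opt3

First minimize build time: best is 1, kept {Opt2, Opt3, Opt6, Opt8}.
Then maximize daily riders: best is 109, kept {Opt3}.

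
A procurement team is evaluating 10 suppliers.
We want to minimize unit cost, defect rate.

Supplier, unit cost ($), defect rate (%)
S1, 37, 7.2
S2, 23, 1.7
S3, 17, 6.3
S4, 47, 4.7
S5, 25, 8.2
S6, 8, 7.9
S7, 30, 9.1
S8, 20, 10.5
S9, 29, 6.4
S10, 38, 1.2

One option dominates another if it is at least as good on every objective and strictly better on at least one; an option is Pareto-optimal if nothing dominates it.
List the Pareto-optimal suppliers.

S2, S3, S6, S10

S1: dominated by S2 (unit cost 23≤37, defect rate 1.7≤7.2).
S2: not dominated.
S3: not dominated.
S4: dominated by S2 (unit cost 23≤47, defect rate 1.7≤4.7).
S5: dominated by S2 (unit cost 23≤25, defect rate 1.7≤8.2).
S6: not dominated (best unit cost).
S7: dominated by S2 (unit cost 23≤30, defect rate 1.7≤9.1).
S8: dominated by S3 (unit cost 17≤20, defect rate 6.3≤10.5).
S9: dominated by S2 (unit cost 23≤29, defect rate 1.7≤6.4).
S10: not dominated (best defect rate).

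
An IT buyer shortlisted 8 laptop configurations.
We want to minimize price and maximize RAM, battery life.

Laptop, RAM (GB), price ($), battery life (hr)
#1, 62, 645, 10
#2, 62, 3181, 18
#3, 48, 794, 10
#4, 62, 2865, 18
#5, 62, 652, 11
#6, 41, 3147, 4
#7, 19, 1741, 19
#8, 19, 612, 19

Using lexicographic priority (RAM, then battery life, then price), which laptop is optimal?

#4

First maximize RAM: best is 62, kept {#1, #2, #4, #5}.
Then maximize battery life: best is 18, kept {#2, #4}.
Then minimize price: best is 2865, kept {#4}.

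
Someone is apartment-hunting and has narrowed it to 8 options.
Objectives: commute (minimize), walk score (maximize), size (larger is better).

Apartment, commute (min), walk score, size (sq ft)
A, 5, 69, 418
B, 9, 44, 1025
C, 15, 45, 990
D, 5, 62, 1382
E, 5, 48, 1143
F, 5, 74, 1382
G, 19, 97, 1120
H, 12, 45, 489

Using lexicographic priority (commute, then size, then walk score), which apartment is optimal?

First minimize commute: best is 5, kept {A, D, E, F}.
Then maximize size: best is 1382, kept {D, F}.
Then maximize walk score: best is 74, kept {F}.

F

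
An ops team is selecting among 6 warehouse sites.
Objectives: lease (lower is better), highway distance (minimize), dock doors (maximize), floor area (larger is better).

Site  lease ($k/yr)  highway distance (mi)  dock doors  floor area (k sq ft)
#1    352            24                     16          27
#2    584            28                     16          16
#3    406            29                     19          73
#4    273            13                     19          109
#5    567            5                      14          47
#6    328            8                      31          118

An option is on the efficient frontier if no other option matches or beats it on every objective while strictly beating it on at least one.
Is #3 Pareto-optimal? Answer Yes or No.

#4 vs #3: lease 273≤406, highway distance 13≤29, dock doors 19≥19, floor area 109≥73 — #4 is at least as good on every objective and strictly better on at least one, so #4 dominates #3.

No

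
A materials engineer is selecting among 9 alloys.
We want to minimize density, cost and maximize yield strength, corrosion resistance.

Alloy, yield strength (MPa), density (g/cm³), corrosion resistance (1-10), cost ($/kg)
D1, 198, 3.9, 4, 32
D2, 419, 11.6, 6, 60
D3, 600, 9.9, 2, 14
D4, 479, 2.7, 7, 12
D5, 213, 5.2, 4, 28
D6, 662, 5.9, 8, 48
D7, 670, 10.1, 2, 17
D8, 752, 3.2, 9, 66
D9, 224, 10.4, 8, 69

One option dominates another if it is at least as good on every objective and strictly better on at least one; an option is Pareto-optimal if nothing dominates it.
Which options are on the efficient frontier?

D3, D4, D6, D7, D8

D1: dominated by D4 (yield strength 479≥198, density 2.7≤3.9, corrosion resistance 7≥4, cost 12≤32).
D2: dominated by D4 (yield strength 479≥419, density 2.7≤11.6, corrosion resistance 7≥6, cost 12≤60).
D3: not dominated.
D4: not dominated (best density).
D5: dominated by D4 (yield strength 479≥213, density 2.7≤5.2, corrosion resistance 7≥4, cost 12≤28).
D6: not dominated.
D7: not dominated.
D8: not dominated (best yield strength).
D9: dominated by D6 (yield strength 662≥224, density 5.9≤10.4, corrosion resistance 8≥8, cost 48≤69).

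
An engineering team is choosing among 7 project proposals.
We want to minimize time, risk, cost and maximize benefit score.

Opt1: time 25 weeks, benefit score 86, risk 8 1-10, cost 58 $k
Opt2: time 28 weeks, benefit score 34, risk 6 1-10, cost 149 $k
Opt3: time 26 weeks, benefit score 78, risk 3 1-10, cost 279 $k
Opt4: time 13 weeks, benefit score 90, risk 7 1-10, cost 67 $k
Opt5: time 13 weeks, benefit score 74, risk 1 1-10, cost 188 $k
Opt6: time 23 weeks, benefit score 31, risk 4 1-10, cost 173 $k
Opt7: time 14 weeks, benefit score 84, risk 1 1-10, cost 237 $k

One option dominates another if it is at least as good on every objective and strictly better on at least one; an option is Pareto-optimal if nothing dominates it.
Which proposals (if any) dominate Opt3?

Opt7: time 14≤26, benefit score 84≥78, risk 1≤3, cost 237≤279 — dominates Opt3.
Others (Opt1, Opt2, Opt4, Opt5, Opt6) are each worse than Opt3 on at least one objective.

Opt7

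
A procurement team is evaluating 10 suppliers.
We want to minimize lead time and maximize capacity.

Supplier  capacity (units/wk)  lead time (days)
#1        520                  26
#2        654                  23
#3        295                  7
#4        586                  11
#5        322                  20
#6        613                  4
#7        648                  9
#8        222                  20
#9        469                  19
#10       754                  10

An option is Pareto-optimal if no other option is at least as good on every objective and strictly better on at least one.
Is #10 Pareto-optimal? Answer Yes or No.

Yes

#1: worse on capacity (520 vs 754).
#2: worse on capacity (654 vs 754).
#3: worse on capacity (295 vs 754).
#4: worse on capacity (586 vs 754).
#5: worse on capacity (322 vs 754).
#6: worse on capacity (613 vs 754).
#7: worse on capacity (648 vs 754).
#8: worse on capacity (222 vs 754).
#9: worse on capacity (469 vs 754).
No option is at least as good as #10 on every objective and strictly better on one.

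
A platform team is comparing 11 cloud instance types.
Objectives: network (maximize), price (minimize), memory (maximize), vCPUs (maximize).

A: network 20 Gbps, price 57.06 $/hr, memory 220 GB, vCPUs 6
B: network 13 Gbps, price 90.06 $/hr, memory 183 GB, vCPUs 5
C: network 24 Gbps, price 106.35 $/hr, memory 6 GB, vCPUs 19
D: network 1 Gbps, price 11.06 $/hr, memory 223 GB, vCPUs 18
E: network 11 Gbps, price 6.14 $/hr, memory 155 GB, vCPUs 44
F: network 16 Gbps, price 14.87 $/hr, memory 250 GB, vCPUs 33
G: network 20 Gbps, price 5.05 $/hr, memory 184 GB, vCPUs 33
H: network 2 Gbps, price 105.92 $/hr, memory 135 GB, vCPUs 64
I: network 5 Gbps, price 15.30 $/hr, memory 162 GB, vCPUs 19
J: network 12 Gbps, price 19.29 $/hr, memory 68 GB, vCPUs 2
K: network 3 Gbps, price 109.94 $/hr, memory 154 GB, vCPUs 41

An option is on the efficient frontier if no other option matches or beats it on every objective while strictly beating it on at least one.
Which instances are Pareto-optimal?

A, C, D, E, F, G, H

A: not dominated.
B: dominated by A (network 20≥13, price 57.06≤90.06, memory 220≥183, vCPUs 6≥5).
C: not dominated (best network).
D: not dominated.
E: not dominated.
F: not dominated (best memory).
G: not dominated (best price).
H: not dominated (best vCPUs).
I: dominated by F (network 16≥5, price 14.87≤15.30, memory 250≥162, vCPUs 33≥19).
J: dominated by F (network 16≥12, price 14.87≤19.29, memory 250≥68, vCPUs 33≥2).
K: dominated by E (network 11≥3, price 6.14≤109.94, memory 155≥154, vCPUs 44≥41).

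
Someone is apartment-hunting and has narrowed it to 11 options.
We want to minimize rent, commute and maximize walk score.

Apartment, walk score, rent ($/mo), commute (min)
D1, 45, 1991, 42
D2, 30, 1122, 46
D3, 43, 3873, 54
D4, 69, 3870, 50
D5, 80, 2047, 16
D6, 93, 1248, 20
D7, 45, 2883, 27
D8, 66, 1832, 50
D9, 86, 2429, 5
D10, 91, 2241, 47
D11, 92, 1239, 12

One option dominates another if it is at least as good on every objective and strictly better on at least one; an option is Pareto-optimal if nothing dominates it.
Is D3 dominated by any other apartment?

Yes

D1 vs D3: walk score 45≥43, rent 1991≤3873, commute 42≤54 — D1 is at least as good on every objective and strictly better on at least one, so D1 dominates D3.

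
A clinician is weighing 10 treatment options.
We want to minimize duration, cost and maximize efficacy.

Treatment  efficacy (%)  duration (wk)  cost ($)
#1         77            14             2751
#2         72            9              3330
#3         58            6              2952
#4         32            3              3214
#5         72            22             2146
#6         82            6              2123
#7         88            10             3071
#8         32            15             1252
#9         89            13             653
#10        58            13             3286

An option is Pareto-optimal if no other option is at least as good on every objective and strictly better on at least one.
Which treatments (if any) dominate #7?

none

#1: worse on efficacy (77 vs 88).
#2: worse on efficacy (72 vs 88).
#3: worse on efficacy (58 vs 88).
#4: worse on efficacy (32 vs 88).
#5: worse on efficacy (72 vs 88).
#6: worse on efficacy (82 vs 88).
#8: worse on efficacy (32 vs 88).
#9: worse on duration (13 vs 10).
#10: worse on efficacy (58 vs 88).
No option dominates #7.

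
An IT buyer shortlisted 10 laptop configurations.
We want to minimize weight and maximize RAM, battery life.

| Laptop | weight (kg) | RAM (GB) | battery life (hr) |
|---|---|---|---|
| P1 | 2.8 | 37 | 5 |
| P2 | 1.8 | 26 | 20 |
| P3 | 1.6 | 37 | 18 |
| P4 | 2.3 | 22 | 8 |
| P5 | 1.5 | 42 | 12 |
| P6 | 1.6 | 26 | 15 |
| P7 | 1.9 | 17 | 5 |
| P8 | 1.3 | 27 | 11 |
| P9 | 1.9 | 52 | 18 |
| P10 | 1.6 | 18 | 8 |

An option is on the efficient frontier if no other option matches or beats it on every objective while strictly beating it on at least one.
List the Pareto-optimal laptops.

P2, P3, P5, P8, P9

P1: dominated by P3 (weight 1.6≤2.8, RAM 37≥37, battery life 18≥5).
P2: not dominated (best battery life).
P3: not dominated.
P4: dominated by P2 (weight 1.8≤2.3, RAM 26≥22, battery life 20≥8).
P5: not dominated.
P6: dominated by P3 (weight 1.6≤1.6, RAM 37≥26, battery life 18≥15).
P7: dominated by P2 (weight 1.8≤1.9, RAM 26≥17, battery life 20≥5).
P8: not dominated (best weight).
P9: not dominated (best RAM).
P10: dominated by P3 (weight 1.6≤1.6, RAM 37≥18, battery life 18≥8).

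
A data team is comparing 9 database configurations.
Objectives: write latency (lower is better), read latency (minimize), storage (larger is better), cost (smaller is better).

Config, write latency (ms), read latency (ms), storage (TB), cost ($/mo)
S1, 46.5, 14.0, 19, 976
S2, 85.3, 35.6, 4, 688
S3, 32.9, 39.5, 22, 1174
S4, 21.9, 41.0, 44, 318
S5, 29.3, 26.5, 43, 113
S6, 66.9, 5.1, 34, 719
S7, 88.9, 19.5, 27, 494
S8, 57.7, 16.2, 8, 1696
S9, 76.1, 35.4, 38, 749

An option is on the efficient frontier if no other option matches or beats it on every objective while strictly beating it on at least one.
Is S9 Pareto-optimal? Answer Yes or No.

S5 vs S9: write latency 29.3≤76.1, read latency 26.5≤35.4, storage 43≥38, cost 113≤749 — S5 is at least as good on every objective and strictly better on at least one, so S5 dominates S9.

No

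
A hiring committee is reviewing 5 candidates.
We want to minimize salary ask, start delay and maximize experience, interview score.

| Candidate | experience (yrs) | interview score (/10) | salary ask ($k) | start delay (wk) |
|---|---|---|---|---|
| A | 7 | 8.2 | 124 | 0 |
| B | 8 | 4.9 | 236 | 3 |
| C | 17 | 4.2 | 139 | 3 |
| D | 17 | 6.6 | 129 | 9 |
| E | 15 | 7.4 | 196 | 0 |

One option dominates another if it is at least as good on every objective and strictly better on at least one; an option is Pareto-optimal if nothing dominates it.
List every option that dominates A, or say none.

none

B: worse on interview score (4.9 vs 8.2).
C: worse on interview score (4.2 vs 8.2).
D: worse on interview score (6.6 vs 8.2).
E: worse on interview score (7.4 vs 8.2).
No option dominates A.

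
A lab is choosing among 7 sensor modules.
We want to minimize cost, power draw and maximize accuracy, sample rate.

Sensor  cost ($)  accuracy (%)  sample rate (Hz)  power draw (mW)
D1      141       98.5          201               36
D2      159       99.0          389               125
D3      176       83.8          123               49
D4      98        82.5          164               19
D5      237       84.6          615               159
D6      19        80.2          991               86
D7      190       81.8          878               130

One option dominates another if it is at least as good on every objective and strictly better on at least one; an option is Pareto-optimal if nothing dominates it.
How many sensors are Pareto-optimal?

6

D1: not dominated.
D2: not dominated (best accuracy).
D3: dominated by D1 (cost 141≤176, accuracy 98.5≥83.8, sample rate 201≥123, power draw 36≤49).
D4: not dominated (best power draw).
D5: not dominated.
D6: not dominated (best cost).
D7: not dominated.
Pareto-optimal: D1, D2, D4, D5, D6, D7 → 6.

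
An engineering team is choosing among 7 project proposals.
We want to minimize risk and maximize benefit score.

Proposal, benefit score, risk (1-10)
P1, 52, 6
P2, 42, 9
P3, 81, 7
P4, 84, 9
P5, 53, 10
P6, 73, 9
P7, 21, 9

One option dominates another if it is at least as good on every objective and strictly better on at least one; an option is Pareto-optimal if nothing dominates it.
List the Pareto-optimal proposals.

P1, P3, P4

P1: not dominated (best risk).
P2: dominated by P1 (benefit score 52≥42, risk 6≤9).
P3: not dominated.
P4: not dominated (best benefit score).
P5: dominated by P3 (benefit score 81≥53, risk 7≤10).
P6: dominated by P3 (benefit score 81≥73, risk 7≤9).
P7: dominated by P1 (benefit score 52≥21, risk 6≤9).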